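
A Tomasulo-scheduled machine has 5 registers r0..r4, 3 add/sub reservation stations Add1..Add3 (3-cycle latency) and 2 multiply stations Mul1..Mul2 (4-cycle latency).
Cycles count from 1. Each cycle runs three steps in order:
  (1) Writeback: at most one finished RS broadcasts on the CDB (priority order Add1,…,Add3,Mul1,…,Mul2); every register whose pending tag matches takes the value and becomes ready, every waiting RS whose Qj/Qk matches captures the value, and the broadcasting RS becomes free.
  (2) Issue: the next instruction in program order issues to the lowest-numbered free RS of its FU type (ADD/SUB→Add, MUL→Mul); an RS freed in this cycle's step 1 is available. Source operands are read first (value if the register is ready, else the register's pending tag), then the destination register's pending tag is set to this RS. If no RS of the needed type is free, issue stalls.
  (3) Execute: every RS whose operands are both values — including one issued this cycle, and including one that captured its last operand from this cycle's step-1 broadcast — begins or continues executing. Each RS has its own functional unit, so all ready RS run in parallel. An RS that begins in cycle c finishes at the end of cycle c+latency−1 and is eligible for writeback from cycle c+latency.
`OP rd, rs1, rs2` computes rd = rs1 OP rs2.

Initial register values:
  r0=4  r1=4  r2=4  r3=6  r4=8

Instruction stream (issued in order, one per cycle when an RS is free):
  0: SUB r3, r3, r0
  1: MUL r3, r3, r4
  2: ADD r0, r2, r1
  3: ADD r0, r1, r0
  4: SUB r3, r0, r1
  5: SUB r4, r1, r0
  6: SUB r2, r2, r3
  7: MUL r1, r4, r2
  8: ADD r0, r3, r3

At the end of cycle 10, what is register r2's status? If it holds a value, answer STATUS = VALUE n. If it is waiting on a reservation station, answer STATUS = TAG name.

STATUS = TAG Add1

  c1: issue SUB r3<-Add1  regs: r0:4,r1:4,r2:4,r3:Add1,r4:8
  c2: issue MUL r3<-Mul1  regs: r0:4,r1:4,r2:4,r3:Mul1,r4:8
  c3: issue ADD r0<-Add2  regs: r0:Add2,r1:4,r2:4,r3:Mul1,r4:8
  c4: CDB Add1=2; issue ADD r0<-Add1  regs: r0:Add1,r1:4,r2:4,r3:Mul1,r4:8
  c5: issue SUB r3<-Add3  regs: r0:Add1,r1:4,r2:4,r3:Add3,r4:8
  c6: CDB Add2=8; issue SUB r4<-Add2  regs: r0:Add1,r1:4,r2:4,r3:Add3,r4:Add2
  c7: stall  regs: r0:Add1,r1:4,r2:4,r3:Add3,r4:Add2
  c8: CDB Mul1=16; stall  regs: r0:Add1,r1:4,r2:4,r3:Add3,r4:Add2
  c9: CDB Add1=12; issue SUB r2<-Add1  regs: r0:12,r1:4,r2:Add1,r3:Add3,r4:Add2
  c10: issue MUL r1<-Mul1  regs: r0:12,r1:Mul1,r2:Add1,r3:Add3,r4:Add2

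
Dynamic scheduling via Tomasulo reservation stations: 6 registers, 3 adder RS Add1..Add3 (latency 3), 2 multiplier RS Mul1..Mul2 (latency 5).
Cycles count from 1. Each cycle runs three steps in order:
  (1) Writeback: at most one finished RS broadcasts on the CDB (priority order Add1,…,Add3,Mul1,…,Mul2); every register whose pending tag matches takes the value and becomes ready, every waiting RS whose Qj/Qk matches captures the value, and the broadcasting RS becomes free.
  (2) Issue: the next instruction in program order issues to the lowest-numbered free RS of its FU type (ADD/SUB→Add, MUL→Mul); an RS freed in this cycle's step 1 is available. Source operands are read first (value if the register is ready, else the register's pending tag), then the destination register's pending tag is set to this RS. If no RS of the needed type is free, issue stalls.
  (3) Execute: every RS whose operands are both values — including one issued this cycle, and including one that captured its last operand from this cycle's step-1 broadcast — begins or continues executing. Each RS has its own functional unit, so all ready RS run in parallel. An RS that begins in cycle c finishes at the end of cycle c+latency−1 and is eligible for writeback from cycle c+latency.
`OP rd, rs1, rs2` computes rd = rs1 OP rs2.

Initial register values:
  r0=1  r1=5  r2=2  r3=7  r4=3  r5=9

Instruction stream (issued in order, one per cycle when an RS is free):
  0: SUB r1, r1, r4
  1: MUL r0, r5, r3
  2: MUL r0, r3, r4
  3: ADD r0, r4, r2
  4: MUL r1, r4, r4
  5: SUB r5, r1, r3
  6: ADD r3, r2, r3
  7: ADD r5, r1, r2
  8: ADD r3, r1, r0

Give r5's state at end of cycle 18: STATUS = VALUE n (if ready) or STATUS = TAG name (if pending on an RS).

STATUS = TAG Add3

  c1: issue SUB r1<-Add1  regs: r0:1,r1:Add1,r2:2,r3:7,r4:3,r5:9
  c2: issue MUL r0<-Mul1  regs: r0:Mul1,r1:Add1,r2:2,r3:7,r4:3,r5:9
  c3: issue MUL r0<-Mul2  regs: r0:Mul2,r1:Add1,r2:2,r3:7,r4:3,r5:9
  c4: CDB Add1=2; issue ADD r0<-Add1  regs: r0:Add1,r1:2,r2:2,r3:7,r4:3,r5:9
  c5: stall  regs: r0:Add1,r1:2,r2:2,r3:7,r4:3,r5:9
  c6: stall  regs: r0:Add1,r1:2,r2:2,r3:7,r4:3,r5:9
  c7: CDB Add1=5; stall  regs: r0:5,r1:2,r2:2,r3:7,r4:3,r5:9
  c8: CDB Mul1=63; issue MUL r1<-Mul1  regs: r0:5,r1:Mul1,r2:2,r3:7,r4:3,r5:9
  c9: CDB Mul2=21; issue SUB r5<-Add1  regs: r0:5,r1:Mul1,r2:2,r3:7,r4:3,r5:Add1
  c10: issue ADD r3<-Add2  regs: r0:5,r1:Mul1,r2:2,r3:Add2,r4:3,r5:Add1
  c11: issue ADD r5<-Add3  regs: r0:5,r1:Mul1,r2:2,r3:Add2,r4:3,r5:Add3
  c12: stall  regs: r0:5,r1:Mul1,r2:2,r3:Add2,r4:3,r5:Add3
  c13: CDB Add2=9; issue ADD r3<-Add2  regs: r0:5,r1:Mul1,r2:2,r3:Add2,r4:3,r5:Add3
  c14: CDB Mul1=9  regs: r0:5,r1:9,r2:2,r3:Add2,r4:3,r5:Add3
  c15: -  regs: r0:5,r1:9,r2:2,r3:Add2,r4:3,r5:Add3
  c16: -  regs: r0:5,r1:9,r2:2,r3:Add2,r4:3,r5:Add3
  c17: CDB Add1=2  regs: r0:5,r1:9,r2:2,r3:Add2,r4:3,r5:Add3
  c18: CDB Add2=14  regs: r0:5,r1:9,r2:2,r3:14,r4:3,r5:Add3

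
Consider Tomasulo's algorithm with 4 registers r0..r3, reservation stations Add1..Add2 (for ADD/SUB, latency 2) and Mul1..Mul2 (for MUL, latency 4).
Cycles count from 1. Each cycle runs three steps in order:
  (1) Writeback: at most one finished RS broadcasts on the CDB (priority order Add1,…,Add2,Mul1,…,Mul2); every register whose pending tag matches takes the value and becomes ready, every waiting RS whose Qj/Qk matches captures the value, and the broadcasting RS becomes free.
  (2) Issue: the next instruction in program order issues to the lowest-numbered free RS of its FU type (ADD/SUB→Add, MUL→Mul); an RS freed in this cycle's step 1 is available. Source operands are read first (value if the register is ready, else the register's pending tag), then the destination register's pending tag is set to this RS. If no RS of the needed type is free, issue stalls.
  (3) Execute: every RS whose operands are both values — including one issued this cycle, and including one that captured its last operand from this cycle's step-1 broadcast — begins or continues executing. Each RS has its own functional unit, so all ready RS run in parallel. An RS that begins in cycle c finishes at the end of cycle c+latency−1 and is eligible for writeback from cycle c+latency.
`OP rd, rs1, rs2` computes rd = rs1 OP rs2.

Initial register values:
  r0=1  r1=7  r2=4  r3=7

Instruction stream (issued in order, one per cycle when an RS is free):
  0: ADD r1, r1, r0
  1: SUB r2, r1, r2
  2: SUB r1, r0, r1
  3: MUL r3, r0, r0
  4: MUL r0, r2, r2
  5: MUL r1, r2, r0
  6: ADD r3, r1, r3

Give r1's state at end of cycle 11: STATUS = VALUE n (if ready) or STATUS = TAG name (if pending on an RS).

c1: issue ADD r1<-Add1 | r0:1,r1:Add1,r2:4,r3:7
c2: issue SUB r2<-Add2 | r0:1,r1:Add1,r2:Add2,r3:7
c3: CDB Add1=8; issue SUB r1<-Add1 | r0:1,r1:Add1,r2:Add2,r3:7
c4: issue MUL r3<-Mul1 | r0:1,r1:Add1,r2:Add2,r3:Mul1
c5: CDB Add1=-7; issue MUL r0<-Mul2 | r0:Mul2,r1:-7,r2:Add2,r3:Mul1
c6: CDB Add2=4; stall | r0:Mul2,r1:-7,r2:4,r3:Mul1
c7: stall | r0:Mul2,r1:-7,r2:4,r3:Mul1
c8: CDB Mul1=1; issue MUL r1<-Mul1 | r0:Mul2,r1:Mul1,r2:4,r3:1
c9: issue ADD r3<-Add1 | r0:Mul2,r1:Mul1,r2:4,r3:Add1
c10: CDB Mul2=16 | r0:16,r1:Mul1,r2:4,r3:Add1
c11: - | r0:16,r1:Mul1,r2:4,r3:Add1

STATUS = TAG Mul1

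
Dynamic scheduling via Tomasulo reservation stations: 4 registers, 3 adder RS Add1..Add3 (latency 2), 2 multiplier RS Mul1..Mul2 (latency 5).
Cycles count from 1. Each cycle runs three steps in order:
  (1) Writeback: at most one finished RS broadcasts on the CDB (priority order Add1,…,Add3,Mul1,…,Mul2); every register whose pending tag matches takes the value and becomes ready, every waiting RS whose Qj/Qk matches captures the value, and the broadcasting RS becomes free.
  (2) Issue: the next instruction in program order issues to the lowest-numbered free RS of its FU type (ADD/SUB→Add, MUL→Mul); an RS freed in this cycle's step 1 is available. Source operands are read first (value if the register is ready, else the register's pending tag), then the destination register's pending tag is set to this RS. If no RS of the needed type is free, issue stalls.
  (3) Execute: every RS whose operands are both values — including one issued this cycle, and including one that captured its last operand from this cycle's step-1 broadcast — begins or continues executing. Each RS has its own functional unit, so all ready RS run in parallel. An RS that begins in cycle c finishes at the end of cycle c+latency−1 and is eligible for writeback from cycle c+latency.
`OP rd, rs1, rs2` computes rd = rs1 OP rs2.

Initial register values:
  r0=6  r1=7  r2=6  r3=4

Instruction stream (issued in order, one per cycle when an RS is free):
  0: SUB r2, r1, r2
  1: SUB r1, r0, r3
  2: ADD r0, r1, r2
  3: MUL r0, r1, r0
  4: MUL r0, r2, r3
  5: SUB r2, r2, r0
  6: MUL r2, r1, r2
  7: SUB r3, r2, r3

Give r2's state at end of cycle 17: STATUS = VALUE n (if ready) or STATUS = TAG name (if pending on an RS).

STATUS = VALUE -6

  c1: issue SUB r2<-Add1  regs: r0:6,r1:7,r2:Add1,r3:4
  c2: issue SUB r1<-Add2  regs: r0:6,r1:Add2,r2:Add1,r3:4
  c3: CDB Add1=1; issue ADD r0<-Add1  regs: r0:Add1,r1:Add2,r2:1,r3:4
  c4: CDB Add2=2; issue MUL r0<-Mul1  regs: r0:Mul1,r1:2,r2:1,r3:4
  c5: issue MUL r0<-Mul2  regs: r0:Mul2,r1:2,r2:1,r3:4
  c6: CDB Add1=3; issue SUB r2<-Add1  regs: r0:Mul2,r1:2,r2:Add1,r3:4
  c7: stall  regs: r0:Mul2,r1:2,r2:Add1,r3:4
  c8: stall  regs: r0:Mul2,r1:2,r2:Add1,r3:4
  c9: stall  regs: r0:Mul2,r1:2,r2:Add1,r3:4
  c10: CDB Mul2=4; issue MUL r2<-Mul2  regs: r0:4,r1:2,r2:Mul2,r3:4
  c11: CDB Mul1=6; issue SUB r3<-Add2  regs: r0:4,r1:2,r2:Mul2,r3:Add2
  c12: CDB Add1=-3  regs: r0:4,r1:2,r2:Mul2,r3:Add2
  c13: -  regs: r0:4,r1:2,r2:Mul2,r3:Add2
  c14: -  regs: r0:4,r1:2,r2:Mul2,r3:Add2
  c15: -  regs: r0:4,r1:2,r2:Mul2,r3:Add2
  c16: -  regs: r0:4,r1:2,r2:Mul2,r3:Add2
  c17: CDB Mul2=-6  regs: r0:4,r1:2,r2:-6,r3:Add2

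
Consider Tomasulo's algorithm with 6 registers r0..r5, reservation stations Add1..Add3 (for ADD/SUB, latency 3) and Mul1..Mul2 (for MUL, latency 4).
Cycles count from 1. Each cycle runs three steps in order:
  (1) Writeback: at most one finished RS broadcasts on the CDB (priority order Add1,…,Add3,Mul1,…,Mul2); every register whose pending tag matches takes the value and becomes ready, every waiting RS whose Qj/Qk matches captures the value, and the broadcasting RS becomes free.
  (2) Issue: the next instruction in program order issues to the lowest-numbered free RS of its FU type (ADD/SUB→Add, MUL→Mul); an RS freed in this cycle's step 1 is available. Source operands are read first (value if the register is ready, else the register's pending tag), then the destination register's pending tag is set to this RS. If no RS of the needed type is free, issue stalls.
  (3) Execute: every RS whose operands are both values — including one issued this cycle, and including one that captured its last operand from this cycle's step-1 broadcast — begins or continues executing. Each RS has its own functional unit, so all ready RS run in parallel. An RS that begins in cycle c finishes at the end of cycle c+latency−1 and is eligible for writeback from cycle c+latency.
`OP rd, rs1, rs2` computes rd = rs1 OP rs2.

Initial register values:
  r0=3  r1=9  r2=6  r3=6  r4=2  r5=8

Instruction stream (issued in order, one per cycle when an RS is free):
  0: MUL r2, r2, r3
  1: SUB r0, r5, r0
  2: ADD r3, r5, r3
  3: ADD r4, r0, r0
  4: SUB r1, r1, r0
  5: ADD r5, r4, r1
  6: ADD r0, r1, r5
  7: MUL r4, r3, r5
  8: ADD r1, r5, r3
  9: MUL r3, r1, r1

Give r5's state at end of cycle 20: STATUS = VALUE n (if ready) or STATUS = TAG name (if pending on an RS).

STATUS = VALUE 14

cycle 1: issue MUL r2<-Mul1 // r0:3,r1:9,r2:Mul1,r3:6,r4:2,r5:8
cycle 2: issue SUB r0<-Add1 // r0:Add1,r1:9,r2:Mul1,r3:6,r4:2,r5:8
cycle 3: issue ADD r3<-Add2 // r0:Add1,r1:9,r2:Mul1,r3:Add2,r4:2,r5:8
cycle 4: issue ADD r4<-Add3 // r0:Add1,r1:9,r2:Mul1,r3:Add2,r4:Add3,r5:8
cycle 5: CDB Add1=5; issue SUB r1<-Add1 // r0:5,r1:Add1,r2:Mul1,r3:Add2,r4:Add3,r5:8
cycle 6: CDB Add2=14; issue ADD r5<-Add2 // r0:5,r1:Add1,r2:Mul1,r3:14,r4:Add3,r5:Add2
cycle 7: CDB Mul1=36; stall // r0:5,r1:Add1,r2:36,r3:14,r4:Add3,r5:Add2
cycle 8: CDB Add1=4; issue ADD r0<-Add1 // r0:Add1,r1:4,r2:36,r3:14,r4:Add3,r5:Add2
cycle 9: CDB Add3=10; issue MUL r4<-Mul1 // r0:Add1,r1:4,r2:36,r3:14,r4:Mul1,r5:Add2
cycle 10: issue ADD r1<-Add3 // r0:Add1,r1:Add3,r2:36,r3:14,r4:Mul1,r5:Add2
cycle 11: issue MUL r3<-Mul2 // r0:Add1,r1:Add3,r2:36,r3:Mul2,r4:Mul1,r5:Add2
cycle 12: CDB Add2=14 // r0:Add1,r1:Add3,r2:36,r3:Mul2,r4:Mul1,r5:14
cycle 13: - // r0:Add1,r1:Add3,r2:36,r3:Mul2,r4:Mul1,r5:14
cycle 14: - // r0:Add1,r1:Add3,r2:36,r3:Mul2,r4:Mul1,r5:14
cycle 15: CDB Add1=18 // r0:18,r1:Add3,r2:36,r3:Mul2,r4:Mul1,r5:14
cycle 16: CDB Add3=28 // r0:18,r1:28,r2:36,r3:Mul2,r4:Mul1,r5:14
cycle 17: CDB Mul1=196 // r0:18,r1:28,r2:36,r3:Mul2,r4:196,r5:14
cycle 18: - // r0:18,r1:28,r2:36,r3:Mul2,r4:196,r5:14
cycle 19: - // r0:18,r1:28,r2:36,r3:Mul2,r4:196,r5:14
cycle 20: CDB Mul2=784 // r0:18,r1:28,r2:36,r3:784,r4:196,r5:14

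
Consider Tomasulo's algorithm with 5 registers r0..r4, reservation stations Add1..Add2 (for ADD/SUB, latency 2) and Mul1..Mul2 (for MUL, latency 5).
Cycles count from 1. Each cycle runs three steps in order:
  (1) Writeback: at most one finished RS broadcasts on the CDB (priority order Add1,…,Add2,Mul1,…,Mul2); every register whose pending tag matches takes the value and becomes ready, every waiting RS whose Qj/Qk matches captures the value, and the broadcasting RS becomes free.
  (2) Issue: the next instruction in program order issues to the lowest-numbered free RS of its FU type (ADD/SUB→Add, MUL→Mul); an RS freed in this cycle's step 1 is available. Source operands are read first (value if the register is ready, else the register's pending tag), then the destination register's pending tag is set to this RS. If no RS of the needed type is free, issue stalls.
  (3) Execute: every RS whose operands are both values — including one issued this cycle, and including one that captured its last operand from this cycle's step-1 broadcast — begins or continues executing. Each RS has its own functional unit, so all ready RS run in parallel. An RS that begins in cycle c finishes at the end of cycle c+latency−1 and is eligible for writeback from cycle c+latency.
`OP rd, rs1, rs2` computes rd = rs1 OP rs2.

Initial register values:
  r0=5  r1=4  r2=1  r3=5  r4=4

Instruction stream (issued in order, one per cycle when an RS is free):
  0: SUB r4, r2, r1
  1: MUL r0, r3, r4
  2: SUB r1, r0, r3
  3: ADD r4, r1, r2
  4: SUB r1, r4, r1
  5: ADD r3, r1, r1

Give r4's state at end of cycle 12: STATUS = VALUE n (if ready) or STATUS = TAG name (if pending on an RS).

cycle 1: issue SUB r4<-Add1 // r0:5,r1:4,r2:1,r3:5,r4:Add1
cycle 2: issue MUL r0<-Mul1 // r0:Mul1,r1:4,r2:1,r3:5,r4:Add1
cycle 3: CDB Add1=-3; issue SUB r1<-Add1 // r0:Mul1,r1:Add1,r2:1,r3:5,r4:-3
cycle 4: issue ADD r4<-Add2 // r0:Mul1,r1:Add1,r2:1,r3:5,r4:Add2
cycle 5: stall // r0:Mul1,r1:Add1,r2:1,r3:5,r4:Add2
cycle 6: stall // r0:Mul1,r1:Add1,r2:1,r3:5,r4:Add2
cycle 7: stall // r0:Mul1,r1:Add1,r2:1,r3:5,r4:Add2
cycle 8: CDB Mul1=-15; stall // r0:-15,r1:Add1,r2:1,r3:5,r4:Add2
cycle 9: stall // r0:-15,r1:Add1,r2:1,r3:5,r4:Add2
cycle 10: CDB Add1=-20; issue SUB r1<-Add1 // r0:-15,r1:Add1,r2:1,r3:5,r4:Add2
cycle 11: stall // r0:-15,r1:Add1,r2:1,r3:5,r4:Add2
cycle 12: CDB Add2=-19; issue ADD r3<-Add2 // r0:-15,r1:Add1,r2:1,r3:Add2,r4:-19

STATUS = VALUE -19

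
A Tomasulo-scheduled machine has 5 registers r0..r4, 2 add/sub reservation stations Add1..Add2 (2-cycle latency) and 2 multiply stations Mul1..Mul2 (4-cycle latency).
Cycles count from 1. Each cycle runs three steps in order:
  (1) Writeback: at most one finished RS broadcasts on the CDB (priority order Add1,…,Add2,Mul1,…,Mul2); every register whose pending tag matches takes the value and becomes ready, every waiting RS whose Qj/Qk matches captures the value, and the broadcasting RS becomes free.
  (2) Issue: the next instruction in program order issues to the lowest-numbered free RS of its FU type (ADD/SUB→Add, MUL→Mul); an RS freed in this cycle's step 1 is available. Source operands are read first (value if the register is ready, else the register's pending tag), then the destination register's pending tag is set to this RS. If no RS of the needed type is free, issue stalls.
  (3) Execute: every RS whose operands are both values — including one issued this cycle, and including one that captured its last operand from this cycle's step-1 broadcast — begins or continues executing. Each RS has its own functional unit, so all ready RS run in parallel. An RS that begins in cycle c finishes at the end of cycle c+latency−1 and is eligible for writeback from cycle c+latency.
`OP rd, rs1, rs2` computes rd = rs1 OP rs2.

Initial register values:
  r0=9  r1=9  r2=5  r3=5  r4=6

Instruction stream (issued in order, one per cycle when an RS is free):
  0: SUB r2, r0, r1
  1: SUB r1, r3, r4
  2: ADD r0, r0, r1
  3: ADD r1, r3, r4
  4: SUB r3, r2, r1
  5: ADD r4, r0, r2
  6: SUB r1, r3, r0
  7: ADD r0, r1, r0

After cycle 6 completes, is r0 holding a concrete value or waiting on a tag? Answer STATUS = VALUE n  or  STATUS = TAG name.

cycle 1: issue SUB r2<-Add1 // r0:9,r1:9,r2:Add1,r3:5,r4:6
cycle 2: issue SUB r1<-Add2 // r0:9,r1:Add2,r2:Add1,r3:5,r4:6
cycle 3: CDB Add1=0; issue ADD r0<-Add1 // r0:Add1,r1:Add2,r2:0,r3:5,r4:6
cycle 4: CDB Add2=-1; issue ADD r1<-Add2 // r0:Add1,r1:Add2,r2:0,r3:5,r4:6
cycle 5: stall // r0:Add1,r1:Add2,r2:0,r3:5,r4:6
cycle 6: CDB Add1=8; issue SUB r3<-Add1 // r0:8,r1:Add2,r2:0,r3:Add1,r4:6

STATUS = VALUE 8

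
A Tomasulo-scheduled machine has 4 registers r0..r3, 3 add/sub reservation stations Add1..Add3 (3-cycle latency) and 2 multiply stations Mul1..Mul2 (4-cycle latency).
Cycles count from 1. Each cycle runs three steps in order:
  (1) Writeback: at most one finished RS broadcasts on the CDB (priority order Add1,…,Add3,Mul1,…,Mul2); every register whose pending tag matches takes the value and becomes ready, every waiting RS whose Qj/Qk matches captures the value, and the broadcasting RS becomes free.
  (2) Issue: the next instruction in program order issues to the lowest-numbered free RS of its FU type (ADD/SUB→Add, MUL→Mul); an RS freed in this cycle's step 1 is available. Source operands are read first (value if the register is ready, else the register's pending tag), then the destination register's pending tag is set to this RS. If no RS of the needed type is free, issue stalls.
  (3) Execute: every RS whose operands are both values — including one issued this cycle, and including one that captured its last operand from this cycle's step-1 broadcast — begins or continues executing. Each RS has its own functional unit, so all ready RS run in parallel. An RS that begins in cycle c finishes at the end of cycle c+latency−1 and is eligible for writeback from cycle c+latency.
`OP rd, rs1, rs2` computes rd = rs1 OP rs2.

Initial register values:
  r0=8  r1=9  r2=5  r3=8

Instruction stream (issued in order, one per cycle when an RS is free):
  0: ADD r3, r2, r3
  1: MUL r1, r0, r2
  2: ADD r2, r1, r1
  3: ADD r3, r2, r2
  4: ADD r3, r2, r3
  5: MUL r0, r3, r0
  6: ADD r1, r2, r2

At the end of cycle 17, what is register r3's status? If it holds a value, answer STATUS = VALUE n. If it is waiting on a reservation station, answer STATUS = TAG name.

  c1: issue ADD r3<-Add1  regs: r0:8,r1:9,r2:5,r3:Add1
  c2: issue MUL r1<-Mul1  regs: r0:8,r1:Mul1,r2:5,r3:Add1
  c3: issue ADD r2<-Add2  regs: r0:8,r1:Mul1,r2:Add2,r3:Add1
  c4: CDB Add1=13; issue ADD r3<-Add1  regs: r0:8,r1:Mul1,r2:Add2,r3:Add1
  c5: issue ADD r3<-Add3  regs: r0:8,r1:Mul1,r2:Add2,r3:Add3
  c6: CDB Mul1=40; issue MUL r0<-Mul1  regs: r0:Mul1,r1:40,r2:Add2,r3:Add3
  c7: stall  regs: r0:Mul1,r1:40,r2:Add2,r3:Add3
  c8: stall  regs: r0:Mul1,r1:40,r2:Add2,r3:Add3
  c9: CDB Add2=80; issue ADD r1<-Add2  regs: r0:Mul1,r1:Add2,r2:80,r3:Add3
  c10: -  regs: r0:Mul1,r1:Add2,r2:80,r3:Add3
  c11: -  regs: r0:Mul1,r1:Add2,r2:80,r3:Add3
  c12: CDB Add1=160  regs: r0:Mul1,r1:Add2,r2:80,r3:Add3
  c13: CDB Add2=160  regs: r0:Mul1,r1:160,r2:80,r3:Add3
  c14: -  regs: r0:Mul1,r1:160,r2:80,r3:Add3
  c15: CDB Add3=240  regs: r0:Mul1,r1:160,r2:80,r3:240
  c16: -  regs: r0:Mul1,r1:160,r2:80,r3:240
  c17: -  regs: r0:Mul1,r1:160,r2:80,r3:240

STATUS = VALUE 240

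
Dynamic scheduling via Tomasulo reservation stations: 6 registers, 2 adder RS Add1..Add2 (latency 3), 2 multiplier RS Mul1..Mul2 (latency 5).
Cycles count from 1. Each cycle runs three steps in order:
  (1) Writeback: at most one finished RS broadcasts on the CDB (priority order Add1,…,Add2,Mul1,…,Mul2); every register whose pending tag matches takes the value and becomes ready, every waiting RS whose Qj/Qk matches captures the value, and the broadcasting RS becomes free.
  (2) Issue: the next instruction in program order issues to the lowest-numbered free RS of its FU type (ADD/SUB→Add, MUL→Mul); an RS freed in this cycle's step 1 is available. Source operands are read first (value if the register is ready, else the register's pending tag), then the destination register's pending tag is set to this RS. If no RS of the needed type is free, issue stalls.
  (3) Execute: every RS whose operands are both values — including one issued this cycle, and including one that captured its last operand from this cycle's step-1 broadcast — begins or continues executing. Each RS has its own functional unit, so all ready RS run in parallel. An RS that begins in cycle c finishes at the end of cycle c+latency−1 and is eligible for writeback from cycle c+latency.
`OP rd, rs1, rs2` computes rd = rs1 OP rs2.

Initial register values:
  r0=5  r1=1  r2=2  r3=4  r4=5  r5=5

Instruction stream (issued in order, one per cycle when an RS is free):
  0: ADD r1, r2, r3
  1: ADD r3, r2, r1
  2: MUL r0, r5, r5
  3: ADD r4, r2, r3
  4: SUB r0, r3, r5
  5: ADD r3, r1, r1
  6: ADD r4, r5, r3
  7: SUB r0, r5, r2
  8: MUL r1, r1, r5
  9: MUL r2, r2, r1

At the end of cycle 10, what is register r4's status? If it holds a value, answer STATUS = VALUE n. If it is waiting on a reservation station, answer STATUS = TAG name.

STATUS = VALUE 10

cycle 1: issue ADD r1<-Add1 // r0:5,r1:Add1,r2:2,r3:4,r4:5,r5:5
cycle 2: issue ADD r3<-Add2 // r0:5,r1:Add1,r2:2,r3:Add2,r4:5,r5:5
cycle 3: issue MUL r0<-Mul1 // r0:Mul1,r1:Add1,r2:2,r3:Add2,r4:5,r5:5
cycle 4: CDB Add1=6; issue ADD r4<-Add1 // r0:Mul1,r1:6,r2:2,r3:Add2,r4:Add1,r5:5
cycle 5: stall // r0:Mul1,r1:6,r2:2,r3:Add2,r4:Add1,r5:5
cycle 6: stall // r0:Mul1,r1:6,r2:2,r3:Add2,r4:Add1,r5:5
cycle 7: CDB Add2=8; issue SUB r0<-Add2 // r0:Add2,r1:6,r2:2,r3:8,r4:Add1,r5:5
cycle 8: CDB Mul1=25; stall // r0:Add2,r1:6,r2:2,r3:8,r4:Add1,r5:5
cycle 9: stall // r0:Add2,r1:6,r2:2,r3:8,r4:Add1,r5:5
cycle 10: CDB Add1=10; issue ADD r3<-Add1 // r0:Add2,r1:6,r2:2,r3:Add1,r4:10,r5:5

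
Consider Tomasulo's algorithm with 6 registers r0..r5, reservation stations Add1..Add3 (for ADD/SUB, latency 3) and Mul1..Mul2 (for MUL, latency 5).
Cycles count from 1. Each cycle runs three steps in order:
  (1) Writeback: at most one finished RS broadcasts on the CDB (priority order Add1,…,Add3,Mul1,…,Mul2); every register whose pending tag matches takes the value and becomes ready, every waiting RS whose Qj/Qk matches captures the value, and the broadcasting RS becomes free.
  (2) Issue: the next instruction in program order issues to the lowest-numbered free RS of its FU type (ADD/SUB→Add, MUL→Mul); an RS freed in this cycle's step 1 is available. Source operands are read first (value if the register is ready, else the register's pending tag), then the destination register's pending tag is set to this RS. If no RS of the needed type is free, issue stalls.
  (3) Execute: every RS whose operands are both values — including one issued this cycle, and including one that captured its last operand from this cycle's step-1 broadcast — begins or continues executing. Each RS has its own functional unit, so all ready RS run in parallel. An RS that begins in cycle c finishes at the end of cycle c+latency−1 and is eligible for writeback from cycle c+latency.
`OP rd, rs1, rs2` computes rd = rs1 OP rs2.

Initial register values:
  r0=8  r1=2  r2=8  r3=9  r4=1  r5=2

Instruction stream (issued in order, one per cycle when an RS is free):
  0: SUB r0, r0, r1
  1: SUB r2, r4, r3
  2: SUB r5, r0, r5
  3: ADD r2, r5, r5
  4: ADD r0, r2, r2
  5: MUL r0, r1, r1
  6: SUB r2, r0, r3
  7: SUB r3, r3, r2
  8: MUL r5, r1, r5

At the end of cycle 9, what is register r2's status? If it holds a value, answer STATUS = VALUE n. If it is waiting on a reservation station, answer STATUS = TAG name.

c1: issue SUB r0<-Add1 | r0:Add1,r1:2,r2:8,r3:9,r4:1,r5:2
c2: issue SUB r2<-Add2 | r0:Add1,r1:2,r2:Add2,r3:9,r4:1,r5:2
c3: issue SUB r5<-Add3 | r0:Add1,r1:2,r2:Add2,r3:9,r4:1,r5:Add3
c4: CDB Add1=6; issue ADD r2<-Add1 | r0:6,r1:2,r2:Add1,r3:9,r4:1,r5:Add3
c5: CDB Add2=-8; issue ADD r0<-Add2 | r0:Add2,r1:2,r2:Add1,r3:9,r4:1,r5:Add3
c6: issue MUL r0<-Mul1 | r0:Mul1,r1:2,r2:Add1,r3:9,r4:1,r5:Add3
c7: CDB Add3=4; issue SUB r2<-Add3 | r0:Mul1,r1:2,r2:Add3,r3:9,r4:1,r5:4
c8: stall | r0:Mul1,r1:2,r2:Add3,r3:9,r4:1,r5:4
c9: stall | r0:Mul1,r1:2,r2:Add3,r3:9,r4:1,r5:4

STATUS = TAG Add3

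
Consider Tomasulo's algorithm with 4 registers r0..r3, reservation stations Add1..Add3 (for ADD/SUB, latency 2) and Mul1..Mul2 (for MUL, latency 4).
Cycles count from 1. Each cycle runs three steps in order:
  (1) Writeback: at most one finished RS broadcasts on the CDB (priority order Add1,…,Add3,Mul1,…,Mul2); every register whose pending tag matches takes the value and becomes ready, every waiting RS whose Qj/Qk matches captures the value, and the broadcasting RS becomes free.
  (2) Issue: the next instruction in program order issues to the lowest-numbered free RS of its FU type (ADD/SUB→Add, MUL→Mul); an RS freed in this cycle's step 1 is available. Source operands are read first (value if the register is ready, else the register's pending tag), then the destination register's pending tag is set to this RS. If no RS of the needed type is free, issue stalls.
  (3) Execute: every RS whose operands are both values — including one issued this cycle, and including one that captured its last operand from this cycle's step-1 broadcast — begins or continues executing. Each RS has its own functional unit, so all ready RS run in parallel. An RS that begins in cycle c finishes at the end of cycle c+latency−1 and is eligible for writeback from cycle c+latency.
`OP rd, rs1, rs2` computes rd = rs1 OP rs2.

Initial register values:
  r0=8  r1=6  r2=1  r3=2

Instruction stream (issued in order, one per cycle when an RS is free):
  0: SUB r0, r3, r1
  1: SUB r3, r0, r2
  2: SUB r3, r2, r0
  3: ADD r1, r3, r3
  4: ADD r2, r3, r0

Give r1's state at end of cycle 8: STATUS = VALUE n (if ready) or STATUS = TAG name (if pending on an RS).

c1: issue SUB r0<-Add1 | r0:Add1,r1:6,r2:1,r3:2
c2: issue SUB r3<-Add2 | r0:Add1,r1:6,r2:1,r3:Add2
c3: CDB Add1=-4; issue SUB r3<-Add1 | r0:-4,r1:6,r2:1,r3:Add1
c4: issue ADD r1<-Add3 | r0:-4,r1:Add3,r2:1,r3:Add1
c5: CDB Add1=5; issue ADD r2<-Add1 | r0:-4,r1:Add3,r2:Add1,r3:5
c6: CDB Add2=-5 | r0:-4,r1:Add3,r2:Add1,r3:5
c7: CDB Add1=1 | r0:-4,r1:Add3,r2:1,r3:5
c8: CDB Add3=10 | r0:-4,r1:10,r2:1,r3:5

STATUS = VALUE 10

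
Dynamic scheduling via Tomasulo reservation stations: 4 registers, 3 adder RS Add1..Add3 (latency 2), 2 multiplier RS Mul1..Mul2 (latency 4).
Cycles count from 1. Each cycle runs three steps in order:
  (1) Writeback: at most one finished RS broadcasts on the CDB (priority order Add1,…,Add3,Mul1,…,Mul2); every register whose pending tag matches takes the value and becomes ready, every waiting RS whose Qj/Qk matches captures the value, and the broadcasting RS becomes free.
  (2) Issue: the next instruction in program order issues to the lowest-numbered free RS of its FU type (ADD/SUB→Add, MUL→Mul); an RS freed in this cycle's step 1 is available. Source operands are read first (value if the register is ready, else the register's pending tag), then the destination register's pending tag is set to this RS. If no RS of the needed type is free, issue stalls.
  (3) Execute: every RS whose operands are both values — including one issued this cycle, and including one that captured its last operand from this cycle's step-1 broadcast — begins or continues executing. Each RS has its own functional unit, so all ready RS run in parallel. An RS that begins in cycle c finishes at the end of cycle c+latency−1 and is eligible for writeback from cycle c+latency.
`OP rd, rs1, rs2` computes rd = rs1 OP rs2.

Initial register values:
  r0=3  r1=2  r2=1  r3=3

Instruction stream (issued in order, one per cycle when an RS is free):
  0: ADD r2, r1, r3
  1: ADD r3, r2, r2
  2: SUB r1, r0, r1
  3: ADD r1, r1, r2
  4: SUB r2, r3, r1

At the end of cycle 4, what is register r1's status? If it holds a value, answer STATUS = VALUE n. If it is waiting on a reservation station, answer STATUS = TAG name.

c1: issue ADD r2<-Add1 | r0:3,r1:2,r2:Add1,r3:3
c2: issue ADD r3<-Add2 | r0:3,r1:2,r2:Add1,r3:Add2
c3: CDB Add1=5; issue SUB r1<-Add1 | r0:3,r1:Add1,r2:5,r3:Add2
c4: issue ADD r1<-Add3 | r0:3,r1:Add3,r2:5,r3:Add2

STATUS = TAG Add3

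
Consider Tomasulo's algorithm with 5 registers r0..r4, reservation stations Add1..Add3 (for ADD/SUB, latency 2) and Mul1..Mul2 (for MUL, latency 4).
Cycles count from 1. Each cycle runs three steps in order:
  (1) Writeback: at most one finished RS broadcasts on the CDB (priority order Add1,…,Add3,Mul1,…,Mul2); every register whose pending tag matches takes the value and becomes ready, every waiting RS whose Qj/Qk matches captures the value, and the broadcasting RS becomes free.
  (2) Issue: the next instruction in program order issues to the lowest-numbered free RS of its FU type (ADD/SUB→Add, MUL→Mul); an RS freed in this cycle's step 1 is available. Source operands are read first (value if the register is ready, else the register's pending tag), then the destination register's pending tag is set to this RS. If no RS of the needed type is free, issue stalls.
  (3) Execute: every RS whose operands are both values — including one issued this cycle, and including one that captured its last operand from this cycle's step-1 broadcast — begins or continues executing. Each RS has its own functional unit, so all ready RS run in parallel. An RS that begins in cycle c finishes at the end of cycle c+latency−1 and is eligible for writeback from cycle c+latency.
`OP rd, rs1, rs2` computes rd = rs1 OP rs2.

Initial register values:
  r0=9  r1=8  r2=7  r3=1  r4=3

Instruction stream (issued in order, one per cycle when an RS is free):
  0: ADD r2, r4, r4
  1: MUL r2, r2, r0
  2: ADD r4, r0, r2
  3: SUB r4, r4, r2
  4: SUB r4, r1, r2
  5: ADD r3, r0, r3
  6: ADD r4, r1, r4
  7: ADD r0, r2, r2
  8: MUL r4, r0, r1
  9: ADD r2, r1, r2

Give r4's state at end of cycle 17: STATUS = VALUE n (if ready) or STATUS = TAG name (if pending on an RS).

STATUS = VALUE 864

c1: issue ADD r2<-Add1 | r0:9,r1:8,r2:Add1,r3:1,r4:3
c2: issue MUL r2<-Mul1 | r0:9,r1:8,r2:Mul1,r3:1,r4:3
c3: CDB Add1=6; issue ADD r4<-Add1 | r0:9,r1:8,r2:Mul1,r3:1,r4:Add1
c4: issue SUB r4<-Add2 | r0:9,r1:8,r2:Mul1,r3:1,r4:Add2
c5: issue SUB r4<-Add3 | r0:9,r1:8,r2:Mul1,r3:1,r4:Add3
c6: stall | r0:9,r1:8,r2:Mul1,r3:1,r4:Add3
c7: CDB Mul1=54; stall | r0:9,r1:8,r2:54,r3:1,r4:Add3
c8: stall | r0:9,r1:8,r2:54,r3:1,r4:Add3
c9: CDB Add1=63; issue ADD r3<-Add1 | r0:9,r1:8,r2:54,r3:Add1,r4:Add3
c10: CDB Add3=-46; issue ADD r4<-Add3 | r0:9,r1:8,r2:54,r3:Add1,r4:Add3
c11: CDB Add1=10; issue ADD r0<-Add1 | r0:Add1,r1:8,r2:54,r3:10,r4:Add3
c12: CDB Add2=9; issue MUL r4<-Mul1 | r0:Add1,r1:8,r2:54,r3:10,r4:Mul1
c13: CDB Add1=108; issue ADD r2<-Add1 | r0:108,r1:8,r2:Add1,r3:10,r4:Mul1
c14: CDB Add3=-38 | r0:108,r1:8,r2:Add1,r3:10,r4:Mul1
c15: CDB Add1=62 | r0:108,r1:8,r2:62,r3:10,r4:Mul1
c16: - | r0:108,r1:8,r2:62,r3:10,r4:Mul1
c17: CDB Mul1=864 | r0:108,r1:8,r2:62,r3:10,r4:864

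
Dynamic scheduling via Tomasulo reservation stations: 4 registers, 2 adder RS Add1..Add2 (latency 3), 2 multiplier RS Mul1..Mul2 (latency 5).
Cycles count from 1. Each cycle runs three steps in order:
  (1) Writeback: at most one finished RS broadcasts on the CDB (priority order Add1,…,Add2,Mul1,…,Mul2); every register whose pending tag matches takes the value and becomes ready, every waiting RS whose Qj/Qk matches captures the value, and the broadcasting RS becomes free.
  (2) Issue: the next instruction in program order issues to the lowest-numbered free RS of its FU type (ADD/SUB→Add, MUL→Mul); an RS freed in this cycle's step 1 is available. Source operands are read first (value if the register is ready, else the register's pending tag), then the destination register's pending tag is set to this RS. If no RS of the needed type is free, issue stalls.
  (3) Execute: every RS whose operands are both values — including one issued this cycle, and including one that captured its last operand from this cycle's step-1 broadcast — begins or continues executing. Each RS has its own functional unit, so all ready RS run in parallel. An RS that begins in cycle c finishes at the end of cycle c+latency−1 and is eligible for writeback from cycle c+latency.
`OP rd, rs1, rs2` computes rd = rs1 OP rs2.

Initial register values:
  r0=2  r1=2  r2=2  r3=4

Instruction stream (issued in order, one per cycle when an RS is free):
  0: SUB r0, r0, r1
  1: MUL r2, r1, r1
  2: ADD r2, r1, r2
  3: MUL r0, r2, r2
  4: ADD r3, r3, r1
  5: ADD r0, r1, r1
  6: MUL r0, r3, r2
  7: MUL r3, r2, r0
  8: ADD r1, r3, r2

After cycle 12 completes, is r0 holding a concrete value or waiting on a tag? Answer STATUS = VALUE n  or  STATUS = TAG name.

cycle 1: issue SUB r0<-Add1 // r0:Add1,r1:2,r2:2,r3:4
cycle 2: issue MUL r2<-Mul1 // r0:Add1,r1:2,r2:Mul1,r3:4
cycle 3: issue ADD r2<-Add2 // r0:Add1,r1:2,r2:Add2,r3:4
cycle 4: CDB Add1=0; issue MUL r0<-Mul2 // r0:Mul2,r1:2,r2:Add2,r3:4
cycle 5: issue ADD r3<-Add1 // r0:Mul2,r1:2,r2:Add2,r3:Add1
cycle 6: stall // r0:Mul2,r1:2,r2:Add2,r3:Add1
cycle 7: CDB Mul1=4; stall // r0:Mul2,r1:2,r2:Add2,r3:Add1
cycle 8: CDB Add1=6; issue ADD r0<-Add1 // r0:Add1,r1:2,r2:Add2,r3:6
cycle 9: issue MUL r0<-Mul1 // r0:Mul1,r1:2,r2:Add2,r3:6
cycle 10: CDB Add2=6; stall // r0:Mul1,r1:2,r2:6,r3:6
cycle 11: CDB Add1=4; stall // r0:Mul1,r1:2,r2:6,r3:6
cycle 12: stall // r0:Mul1,r1:2,r2:6,r3:6

STATUS = TAG Mul1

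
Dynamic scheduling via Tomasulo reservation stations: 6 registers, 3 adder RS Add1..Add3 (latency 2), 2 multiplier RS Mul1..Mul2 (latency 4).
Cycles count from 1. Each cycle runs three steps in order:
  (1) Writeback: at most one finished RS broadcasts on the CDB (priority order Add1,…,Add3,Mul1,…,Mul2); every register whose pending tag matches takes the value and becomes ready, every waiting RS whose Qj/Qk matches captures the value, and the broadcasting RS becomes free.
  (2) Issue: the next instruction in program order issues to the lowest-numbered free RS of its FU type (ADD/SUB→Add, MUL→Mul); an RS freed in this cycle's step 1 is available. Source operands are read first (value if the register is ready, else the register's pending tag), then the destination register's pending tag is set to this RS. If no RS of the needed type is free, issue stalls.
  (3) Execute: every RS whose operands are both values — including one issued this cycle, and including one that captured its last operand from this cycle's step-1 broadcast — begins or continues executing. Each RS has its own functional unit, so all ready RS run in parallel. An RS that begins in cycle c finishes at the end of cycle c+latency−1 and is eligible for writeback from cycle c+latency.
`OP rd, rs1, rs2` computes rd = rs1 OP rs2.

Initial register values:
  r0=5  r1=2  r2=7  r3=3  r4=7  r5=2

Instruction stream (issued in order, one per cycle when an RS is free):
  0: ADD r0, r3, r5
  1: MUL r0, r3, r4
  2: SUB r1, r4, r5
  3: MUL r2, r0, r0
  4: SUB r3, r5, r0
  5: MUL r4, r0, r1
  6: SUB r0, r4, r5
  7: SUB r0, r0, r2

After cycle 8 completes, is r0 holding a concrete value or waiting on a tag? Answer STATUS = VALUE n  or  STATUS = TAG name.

STATUS = TAG Add1

  c1: issue ADD r0<-Add1  regs: r0:Add1,r1:2,r2:7,r3:3,r4:7,r5:2
  c2: issue MUL r0<-Mul1  regs: r0:Mul1,r1:2,r2:7,r3:3,r4:7,r5:2
  c3: CDB Add1=5; issue SUB r1<-Add1  regs: r0:Mul1,r1:Add1,r2:7,r3:3,r4:7,r5:2
  c4: issue MUL r2<-Mul2  regs: r0:Mul1,r1:Add1,r2:Mul2,r3:3,r4:7,r5:2
  c5: CDB Add1=5; issue SUB r3<-Add1  regs: r0:Mul1,r1:5,r2:Mul2,r3:Add1,r4:7,r5:2
  c6: CDB Mul1=21; issue MUL r4<-Mul1  regs: r0:21,r1:5,r2:Mul2,r3:Add1,r4:Mul1,r5:2
  c7: issue SUB r0<-Add2  regs: r0:Add2,r1:5,r2:Mul2,r3:Add1,r4:Mul1,r5:2
  c8: CDB Add1=-19; issue SUB r0<-Add1  regs: r0:Add1,r1:5,r2:Mul2,r3:-19,r4:Mul1,r5:2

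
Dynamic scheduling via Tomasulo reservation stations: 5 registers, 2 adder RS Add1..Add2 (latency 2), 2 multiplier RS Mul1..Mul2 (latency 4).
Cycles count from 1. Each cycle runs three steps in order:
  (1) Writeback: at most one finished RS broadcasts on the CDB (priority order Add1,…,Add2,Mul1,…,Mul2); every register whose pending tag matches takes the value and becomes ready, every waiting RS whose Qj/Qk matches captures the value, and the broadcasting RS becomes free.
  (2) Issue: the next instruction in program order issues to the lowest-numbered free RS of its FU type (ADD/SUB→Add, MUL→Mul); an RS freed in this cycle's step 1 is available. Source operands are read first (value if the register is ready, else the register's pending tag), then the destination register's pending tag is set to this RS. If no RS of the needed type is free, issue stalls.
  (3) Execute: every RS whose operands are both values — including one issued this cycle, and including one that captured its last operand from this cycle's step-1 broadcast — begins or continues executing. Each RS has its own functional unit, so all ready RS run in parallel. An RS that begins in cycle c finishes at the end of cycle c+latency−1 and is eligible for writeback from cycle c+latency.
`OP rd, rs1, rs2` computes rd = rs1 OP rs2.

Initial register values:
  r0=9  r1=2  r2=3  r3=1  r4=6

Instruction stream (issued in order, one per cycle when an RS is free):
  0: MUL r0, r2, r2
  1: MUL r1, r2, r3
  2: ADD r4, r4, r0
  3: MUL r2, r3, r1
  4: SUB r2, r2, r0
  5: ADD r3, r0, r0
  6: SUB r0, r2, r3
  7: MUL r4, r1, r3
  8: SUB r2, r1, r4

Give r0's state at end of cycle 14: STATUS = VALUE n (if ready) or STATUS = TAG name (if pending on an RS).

c1: issue MUL r0<-Mul1 | r0:Mul1,r1:2,r2:3,r3:1,r4:6
c2: issue MUL r1<-Mul2 | r0:Mul1,r1:Mul2,r2:3,r3:1,r4:6
c3: issue ADD r4<-Add1 | r0:Mul1,r1:Mul2,r2:3,r3:1,r4:Add1
c4: stall | r0:Mul1,r1:Mul2,r2:3,r3:1,r4:Add1
c5: CDB Mul1=9; issue MUL r2<-Mul1 | r0:9,r1:Mul2,r2:Mul1,r3:1,r4:Add1
c6: CDB Mul2=3; issue SUB r2<-Add2 | r0:9,r1:3,r2:Add2,r3:1,r4:Add1
c7: CDB Add1=15; issue ADD r3<-Add1 | r0:9,r1:3,r2:Add2,r3:Add1,r4:15
c8: stall | r0:9,r1:3,r2:Add2,r3:Add1,r4:15
c9: CDB Add1=18; issue SUB r0<-Add1 | r0:Add1,r1:3,r2:Add2,r3:18,r4:15
c10: CDB Mul1=3; issue MUL r4<-Mul1 | r0:Add1,r1:3,r2:Add2,r3:18,r4:Mul1
c11: stall | r0:Add1,r1:3,r2:Add2,r3:18,r4:Mul1
c12: CDB Add2=-6; issue SUB r2<-Add2 | r0:Add1,r1:3,r2:Add2,r3:18,r4:Mul1
c13: - | r0:Add1,r1:3,r2:Add2,r3:18,r4:Mul1
c14: CDB Add1=-24 | r0:-24,r1:3,r2:Add2,r3:18,r4:Mul1

STATUS = VALUE -24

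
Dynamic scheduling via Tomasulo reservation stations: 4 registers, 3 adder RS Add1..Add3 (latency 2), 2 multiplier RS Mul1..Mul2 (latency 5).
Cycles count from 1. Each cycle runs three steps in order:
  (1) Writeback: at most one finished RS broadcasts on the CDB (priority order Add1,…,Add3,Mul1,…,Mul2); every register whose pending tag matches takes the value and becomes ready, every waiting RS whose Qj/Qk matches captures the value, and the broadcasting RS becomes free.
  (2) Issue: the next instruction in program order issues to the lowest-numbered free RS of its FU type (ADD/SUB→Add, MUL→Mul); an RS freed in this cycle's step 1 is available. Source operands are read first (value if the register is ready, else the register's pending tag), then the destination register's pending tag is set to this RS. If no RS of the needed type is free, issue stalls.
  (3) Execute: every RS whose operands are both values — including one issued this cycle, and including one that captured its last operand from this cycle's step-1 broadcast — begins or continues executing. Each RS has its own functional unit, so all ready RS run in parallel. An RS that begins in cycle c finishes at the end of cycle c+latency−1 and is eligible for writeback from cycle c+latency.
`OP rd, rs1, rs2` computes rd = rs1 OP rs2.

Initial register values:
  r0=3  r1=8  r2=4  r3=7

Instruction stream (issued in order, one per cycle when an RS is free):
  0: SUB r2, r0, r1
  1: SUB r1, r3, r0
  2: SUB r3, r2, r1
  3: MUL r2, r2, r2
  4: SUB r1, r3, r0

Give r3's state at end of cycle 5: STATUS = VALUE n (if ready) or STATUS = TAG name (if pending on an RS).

  c1: issue SUB r2<-Add1  regs: r0:3,r1:8,r2:Add1,r3:7
  c2: issue SUB r1<-Add2  regs: r0:3,r1:Add2,r2:Add1,r3:7
  c3: CDB Add1=-5; issue SUB r3<-Add1  regs: r0:3,r1:Add2,r2:-5,r3:Add1
  c4: CDB Add2=4; issue MUL r2<-Mul1  regs: r0:3,r1:4,r2:Mul1,r3:Add1
  c5: issue SUB r1<-Add2  regs: r0:3,r1:Add2,r2:Mul1,r3:Add1

STATUS = TAG Add1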